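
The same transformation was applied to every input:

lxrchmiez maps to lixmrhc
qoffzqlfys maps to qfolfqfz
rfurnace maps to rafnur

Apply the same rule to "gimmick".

Rule — delete the last 2 characters, then take characters alternately from the front and the back (1st, last, 2nd, 2nd-last, ...).
Working it through for "gimmick": intermediate "gimmi", final "giimm".

giimm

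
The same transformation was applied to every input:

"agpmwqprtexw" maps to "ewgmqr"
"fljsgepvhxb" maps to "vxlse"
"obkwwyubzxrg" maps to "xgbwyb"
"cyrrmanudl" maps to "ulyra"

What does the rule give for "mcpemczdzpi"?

The transformation: keep every other character starting from the second (positions 2nd, 4th, 6th, ...), then move the last 2 characters to the front (rotate right by 2).
"mcpemczdzpi" → "cecdp" → "dpcec".

dpcec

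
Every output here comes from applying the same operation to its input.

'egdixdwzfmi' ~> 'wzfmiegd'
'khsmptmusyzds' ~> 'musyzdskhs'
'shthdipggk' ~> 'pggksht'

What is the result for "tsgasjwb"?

In each case the input is transformed by: move the first 3 characters to the end (rotate left by 3), then delete the first 3 characters.
Starting from "tsgasjwb": after the first operation, "asjwbtsg"; after the second, "wbtsg".

wbtsg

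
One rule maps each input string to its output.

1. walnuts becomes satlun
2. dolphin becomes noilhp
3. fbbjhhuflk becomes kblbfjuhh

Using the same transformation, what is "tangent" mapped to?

Looking at the pairs, the operation is to take characters alternately from the front and the back (1st, last, 2nd, 2nd-last, ...), then delete the first character.
Starting from "tangent": after the first operation, "ttanneg"; after the second, "tanneg".

tanneg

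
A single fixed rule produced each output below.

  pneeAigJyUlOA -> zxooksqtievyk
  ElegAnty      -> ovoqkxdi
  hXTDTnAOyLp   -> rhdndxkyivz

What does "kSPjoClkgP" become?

What's happening: shift every letter 10 places forward in the alphabet (wrapping around), then convert every letter to lowercase.
Starting from "kSPjoClkgP": after the first operation, "uCZtyMvuqZ"; after the second, "ucztymvuqz".
(Check on "ElegAnty": → "OvoqKxdi" → "ovoqkxdi" ✓)

ucztymvuqz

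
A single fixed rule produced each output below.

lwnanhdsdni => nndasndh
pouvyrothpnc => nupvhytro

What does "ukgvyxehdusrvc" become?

The transformation: take characters alternately from the front and the back (1st, last, 2nd, 2nd-last, ...), then delete the first 3 characters.
Starting from "ukgvyxehdusrvc": after the first operation, "uckvgrvsyuxdeh"; after the second, "vgrvsyuxdeh".
(Check on "pouvyrothpnc": → "pconupvhytro" → "nupvhytro" ✓)

vgrvsyuxdeh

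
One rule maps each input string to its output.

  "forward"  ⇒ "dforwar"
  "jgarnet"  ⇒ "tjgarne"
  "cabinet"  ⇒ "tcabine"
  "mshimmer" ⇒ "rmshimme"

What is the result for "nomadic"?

In each case the input is transformed by: move the last character to the front.
Applying that to "nomadic" gives "cnomadi".

cnomadi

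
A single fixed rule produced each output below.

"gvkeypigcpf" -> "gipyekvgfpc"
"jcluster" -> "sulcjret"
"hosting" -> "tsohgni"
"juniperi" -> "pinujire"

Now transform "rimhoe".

mireoh

The transformation: move the last 3 characters to the front (rotate right by 3), then reverse the string.
Starting from "rimhoe": after the first operation, "hoerim"; after the second, "mireoh".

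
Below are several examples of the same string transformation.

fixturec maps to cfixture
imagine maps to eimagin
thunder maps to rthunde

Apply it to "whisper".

Each output is the input with this applied: move the last character to the front.
On "whisper" that produces "rwhispe".

rwhispe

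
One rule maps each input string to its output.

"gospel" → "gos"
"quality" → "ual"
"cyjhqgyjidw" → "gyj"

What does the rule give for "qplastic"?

las

The pattern: move the last 3 characters to the front (rotate right by 3), then keep only the last 3 characters.
For "qplastic", step one produces "ticqplas"; step two turns that into "las".
(Check on "quality": → "ityqual" → "ual" ✓)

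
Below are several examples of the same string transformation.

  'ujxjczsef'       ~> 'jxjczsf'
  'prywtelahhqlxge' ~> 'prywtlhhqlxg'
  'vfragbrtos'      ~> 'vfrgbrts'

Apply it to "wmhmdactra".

Each output is the input with this applied: remove every vowel.
On "wmhmdactra" that produces "wmhmdctr".

wmhmdctr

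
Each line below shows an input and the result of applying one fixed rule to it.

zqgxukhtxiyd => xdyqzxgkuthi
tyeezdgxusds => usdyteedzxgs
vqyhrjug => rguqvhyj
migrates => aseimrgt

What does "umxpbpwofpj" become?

What's happening: swap each adjacent pair of characters (1↔2, 3↔4, ...), then move the last 3 characters to the front (rotate right by 3).
On "umxpbpwofpj": the first step gives "mupxpbowpfj", and the second then gives "pfjmupxpbow".

pfjmupxpbow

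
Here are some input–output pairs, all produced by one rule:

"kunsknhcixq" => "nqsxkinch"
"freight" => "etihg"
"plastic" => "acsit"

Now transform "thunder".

Each output is the input with this applied: delete the first 2 characters, then take characters alternately from the front and the back (1st, last, 2nd, 2nd-last, ...).
Working it through for "thunder": intermediate "under", final "urned".

urned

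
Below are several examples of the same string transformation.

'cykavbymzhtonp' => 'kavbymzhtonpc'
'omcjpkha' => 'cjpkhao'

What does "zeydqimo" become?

ydqimoz

The transformation: move the first 2 characters to the end (rotate left by 2), then delete the last character.
Starting from "zeydqimo": after the first operation, "ydqimoze"; after the second, "ydqimoz".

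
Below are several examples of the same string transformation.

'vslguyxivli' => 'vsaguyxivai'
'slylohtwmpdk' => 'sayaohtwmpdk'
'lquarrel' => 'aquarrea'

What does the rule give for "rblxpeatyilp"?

rbaxpeatyiap

Each output is the input with this applied: replace every "l" with "a".
On "rblxpeatyilp" that produces "rbaxpeatyiap".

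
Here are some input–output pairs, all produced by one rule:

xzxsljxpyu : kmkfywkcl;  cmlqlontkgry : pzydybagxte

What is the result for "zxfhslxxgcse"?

Looking at the pairs, the operation is to shift every letter 13 places forward in the alphabet (wrapping around) — i.e. ROT13, then delete the last character.
"zxfhslxxgcse" → "mksufykktpfr" → "mksufykktpf".

mksufykktpf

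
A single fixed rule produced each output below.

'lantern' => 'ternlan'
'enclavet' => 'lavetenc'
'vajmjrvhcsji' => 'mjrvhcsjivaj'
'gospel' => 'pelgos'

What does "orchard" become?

hardorc

The pattern: move the first 3 characters to the end (rotate left by 3).
For "orchard" the result is "hardorc".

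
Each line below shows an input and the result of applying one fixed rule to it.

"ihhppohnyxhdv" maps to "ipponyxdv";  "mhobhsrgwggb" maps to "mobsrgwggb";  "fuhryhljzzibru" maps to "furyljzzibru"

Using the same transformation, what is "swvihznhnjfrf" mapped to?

Each output is the input with this applied: remove every "h".
So "swvihznhnjfrf" becomes "swviznnjfrf".

swviznnjfrf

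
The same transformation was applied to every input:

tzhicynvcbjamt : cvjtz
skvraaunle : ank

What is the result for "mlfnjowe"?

In each case the input is transformed by: keep one character in every 3, starting at position 2 (positions 2nd, 5th, 8th, ...), then move the first character to the end.
On "mlfnjowe" that produces "jel".

jel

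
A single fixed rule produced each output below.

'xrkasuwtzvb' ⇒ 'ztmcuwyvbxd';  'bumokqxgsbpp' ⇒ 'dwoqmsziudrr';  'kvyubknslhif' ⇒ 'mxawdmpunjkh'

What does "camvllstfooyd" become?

In each case the input is transformed by: shift every letter 2 places forward in the alphabet (wrapping around).
Applying that to "camvllstfooyd" gives "ecoxnnuvhqqaf".

ecoxnnuvhqqaf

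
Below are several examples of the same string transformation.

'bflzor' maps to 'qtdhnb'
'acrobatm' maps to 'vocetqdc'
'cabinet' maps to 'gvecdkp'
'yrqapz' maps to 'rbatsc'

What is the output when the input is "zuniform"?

Looking at the pairs, the operation is to shift every letter 2 places forward in the alphabet (wrapping around), then move the last 2 characters to the front (rotate right by 2).
"zuniform" → "tobwpkhq".
(Check on "acrobatm": → "cetqdcvo" → "vocetqdc" ✓)

tobwpkhq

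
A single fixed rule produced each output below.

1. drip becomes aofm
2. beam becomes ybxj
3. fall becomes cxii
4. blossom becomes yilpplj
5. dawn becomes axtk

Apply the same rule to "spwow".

Rule — shift every letter 3 places backward in the alphabet (wrapping around).
"spwow" → "pmtlt".

pmtlt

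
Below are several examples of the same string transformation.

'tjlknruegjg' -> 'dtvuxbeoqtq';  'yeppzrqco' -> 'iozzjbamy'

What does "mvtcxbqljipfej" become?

The pattern: shift every letter 10 places forward in the alphabet (wrapping around).
On "mvtcxbqljipfej" that produces "wfdmhlavtszpot".

wfdmhlavtszpot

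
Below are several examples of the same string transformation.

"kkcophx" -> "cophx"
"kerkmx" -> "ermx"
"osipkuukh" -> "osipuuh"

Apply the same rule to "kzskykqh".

zsyqh

The pattern: remove every "k".
Doing the same to "kzskykqh": "zsyqh".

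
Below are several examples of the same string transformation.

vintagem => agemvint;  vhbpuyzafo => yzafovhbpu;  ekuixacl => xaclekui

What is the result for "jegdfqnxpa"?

qnxpajegdf

The transformation: swap the front and back halves of the string.
On "jegdfqnxpa" that produces "qnxpajegdf".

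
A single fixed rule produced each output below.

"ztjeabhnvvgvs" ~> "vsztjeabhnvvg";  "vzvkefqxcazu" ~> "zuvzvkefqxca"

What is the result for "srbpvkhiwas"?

assrbpvkhiw

The pattern: move the last 2 characters to the front (rotate right by 2).
So "srbpvkhiwas" becomes "assrbpvkhiw".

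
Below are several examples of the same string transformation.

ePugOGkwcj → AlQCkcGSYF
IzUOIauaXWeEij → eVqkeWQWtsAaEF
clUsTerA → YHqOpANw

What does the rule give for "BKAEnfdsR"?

Looking at the pairs, the operation is to shift every letter 4 places backward in the alphabet (wrapping around), then flip the case of every letter.
Working it through for "BKAEnfdsR": intermediate "XGWAjbzoN", final "xgwaJBZOn".
(Check on "IzUOIauaXWeEij": → "EvQKEwqwTSaAef" → "eVqkeWQWtsAaEF" ✓)

xgwaJBZOn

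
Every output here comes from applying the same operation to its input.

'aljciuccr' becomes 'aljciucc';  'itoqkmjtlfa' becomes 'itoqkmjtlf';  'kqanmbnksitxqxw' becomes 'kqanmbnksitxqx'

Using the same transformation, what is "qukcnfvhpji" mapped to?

qukcnfvhpj

The rule is to delete the last character.
Applying that to "qukcnfvhpji" gives "qukcnfvhpj".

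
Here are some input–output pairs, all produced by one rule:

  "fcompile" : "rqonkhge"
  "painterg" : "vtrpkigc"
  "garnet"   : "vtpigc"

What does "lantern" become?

vtppngc

In each case the input is transformed by: shift every letter 2 places forward in the alphabet (wrapping around), then sort the characters into reverse alphabetical order.
For "lantern", step one produces "ncpvgtp"; step two turns that into "vtppngc".
(Check on "painterg": → "rckpvgti" → "vtrpkigc" ✓)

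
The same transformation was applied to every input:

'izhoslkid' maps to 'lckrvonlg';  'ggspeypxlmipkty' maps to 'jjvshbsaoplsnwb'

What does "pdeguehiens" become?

What's happening: shift every letter 3 places forward in the alphabet (wrapping around).
For "pdeguehiens" the result is "sghjxhklhqv".

sghjxhklhqv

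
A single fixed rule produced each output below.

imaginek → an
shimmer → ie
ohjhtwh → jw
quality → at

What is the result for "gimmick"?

Looking at the pairs, the operation is to keep one character in every 3, starting at position 3 (positions 3rd, 6th, 9th, ...).
"gimmick" → "mc".

mc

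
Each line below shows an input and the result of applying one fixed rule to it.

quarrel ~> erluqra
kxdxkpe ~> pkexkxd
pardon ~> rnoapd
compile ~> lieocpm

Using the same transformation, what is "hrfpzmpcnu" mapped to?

punrhpfmzc

Rule — swap each adjacent pair of characters (1↔2, 3↔4, ...), then move the last 3 characters to the front (rotate right by 3).
On "hrfpzmpcnu": the first step gives "rhpfmzcpun", and the second then gives "punrhpfmzc".
(Check on "kxdxkpe": → "xkxdpke" → "pkexkxd" ✓)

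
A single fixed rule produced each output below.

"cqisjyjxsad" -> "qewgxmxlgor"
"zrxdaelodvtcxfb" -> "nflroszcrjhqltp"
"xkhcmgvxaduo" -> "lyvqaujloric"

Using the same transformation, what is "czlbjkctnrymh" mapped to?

Looking at the pairs, the operation is to shift every letter 12 places backward in the alphabet (wrapping around).
"czlbjkctnrymh" → "qnzpxyqhbfmav".

qnzpxyqhbfmav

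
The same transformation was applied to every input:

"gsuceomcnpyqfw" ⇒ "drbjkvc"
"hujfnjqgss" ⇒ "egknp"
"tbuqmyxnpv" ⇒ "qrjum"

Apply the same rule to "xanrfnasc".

ukcxz

Rule — keep every other character starting from the first (positions 1st, 3rd, 5th, ...), then shift every letter 3 places backward in the alphabet (wrapping around).
Working it through for "xanrfnasc": intermediate "xnfac", final "ukcxz".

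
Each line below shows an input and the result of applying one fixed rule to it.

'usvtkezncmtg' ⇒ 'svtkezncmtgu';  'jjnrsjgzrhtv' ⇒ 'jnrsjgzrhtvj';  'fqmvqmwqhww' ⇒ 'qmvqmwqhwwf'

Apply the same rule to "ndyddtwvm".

The pattern: move the first character to the end.
Doing the same to "ndyddtwvm": "dyddtwvmn".

dyddtwvmn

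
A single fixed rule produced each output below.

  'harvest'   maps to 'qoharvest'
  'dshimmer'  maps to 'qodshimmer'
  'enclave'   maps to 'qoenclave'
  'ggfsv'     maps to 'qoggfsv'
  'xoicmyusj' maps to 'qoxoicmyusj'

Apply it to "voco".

qovoco

Each output is the input with this applied: prepend "qo".
"voco" → "qovoco".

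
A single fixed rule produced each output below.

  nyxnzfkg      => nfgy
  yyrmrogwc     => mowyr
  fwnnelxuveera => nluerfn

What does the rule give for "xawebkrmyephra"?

ekmehaa

What's happening: move the first 3 characters to the end (rotate left by 3), then keep every other character starting from the first (positions 1st, 3rd, 5th, ...).
Working it through for "xawebkrmyephra": intermediate "ebkrmyephraxaw", final "ekmehaa".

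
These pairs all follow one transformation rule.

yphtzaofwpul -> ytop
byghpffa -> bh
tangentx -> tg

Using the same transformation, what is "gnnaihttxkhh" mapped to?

gatk

The transformation: move the last 2 characters to the front (rotate right by 2), then keep one character in every 3, starting at position 3 (positions 3rd, 6th, 9th, ...).
For "gnnaihttxkhh", step one produces "hhgnnaihttxk"; step two turns that into "gatk".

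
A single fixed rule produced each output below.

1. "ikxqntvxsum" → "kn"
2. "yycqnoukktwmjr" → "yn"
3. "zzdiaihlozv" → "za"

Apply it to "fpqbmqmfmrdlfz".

The pattern: keep one character in every 3, starting at position 2 (positions 2nd, 5th, 8th, ...), then keep only the first 2 characters.
On "fpqbmqmfmrdlfz": the first step gives "pmfdz", and the second then gives "pm".

pm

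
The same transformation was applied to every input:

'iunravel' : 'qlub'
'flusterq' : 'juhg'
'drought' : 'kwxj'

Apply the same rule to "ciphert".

The transformation: shift every letter 10 places backward in the alphabet (wrapping around), then keep only the last 4 characters.
Applying both steps to "ciphert": "syfxuhj", then "xuhj".

xuhj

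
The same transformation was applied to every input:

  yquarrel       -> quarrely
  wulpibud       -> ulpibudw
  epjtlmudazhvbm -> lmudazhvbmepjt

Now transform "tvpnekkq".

Each output is the input with this applied: move the last 3 characters to the front (rotate right by 3), then swap the front and back halves of the string.
On "tvpnekkq": the first step gives "kkqtvpne", and the second then gives "vpnekkqt".
(Check on "yquarrel": → "relyquar" → "quarrely" ✓)

vpnekkqt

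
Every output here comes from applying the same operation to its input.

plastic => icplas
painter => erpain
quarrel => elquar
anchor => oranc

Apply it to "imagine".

neimag

The rule is to move the last 3 characters to the front (rotate right by 3), then delete the first character.
Applying both steps to "imagine": "ineimag", then "neimag".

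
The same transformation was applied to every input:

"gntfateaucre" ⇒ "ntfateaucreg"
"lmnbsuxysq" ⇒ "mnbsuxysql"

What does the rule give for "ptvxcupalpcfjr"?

In each case the input is transformed by: move the first character to the end.
"ptvxcupalpcfjr" → "tvxcupalpcfjrp".

tvxcupalpcfjrp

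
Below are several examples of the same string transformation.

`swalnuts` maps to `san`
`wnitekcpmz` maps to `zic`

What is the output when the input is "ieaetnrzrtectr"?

raenz

In each case the input is transformed by: take characters alternately from the front and the back (1st, last, 2nd, 2nd-last, ...), then keep one character in every 3, starting at position 2 (positions 2nd, 5th, 8th, ...).
Working it through for "ieaetnrzrtectr": intermediate "iretaceettnrrz", final "raenz".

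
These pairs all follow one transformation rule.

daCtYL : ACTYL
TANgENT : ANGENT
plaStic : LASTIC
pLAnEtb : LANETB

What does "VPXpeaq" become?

PXPEAQ

The transformation: delete the first character, then convert every letter to uppercase.
Working it through for "VPXpeaq": intermediate "PXpeaq", final "PXPEAQ".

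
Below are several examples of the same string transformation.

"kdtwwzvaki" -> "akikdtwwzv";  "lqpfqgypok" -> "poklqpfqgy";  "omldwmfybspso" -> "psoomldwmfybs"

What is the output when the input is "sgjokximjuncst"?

cstsgjokximjun

What's happening: move the last 3 characters to the front (rotate right by 3).
Applying that to "sgjokximjuncst" gives "cstsgjokximjun".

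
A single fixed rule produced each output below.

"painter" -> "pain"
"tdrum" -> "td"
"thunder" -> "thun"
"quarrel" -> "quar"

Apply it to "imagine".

What's happening: delete the last 3 characters.
"imagine" → "imag".

imag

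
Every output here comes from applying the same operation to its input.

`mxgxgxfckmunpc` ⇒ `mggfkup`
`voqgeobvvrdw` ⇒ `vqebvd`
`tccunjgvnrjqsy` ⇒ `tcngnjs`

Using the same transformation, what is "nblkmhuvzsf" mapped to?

The transformation: keep every other character starting from the first (positions 1st, 3rd, 5th, ...).
For "nblkmhuvzsf" the result is "nlmuzf".

nlmuzf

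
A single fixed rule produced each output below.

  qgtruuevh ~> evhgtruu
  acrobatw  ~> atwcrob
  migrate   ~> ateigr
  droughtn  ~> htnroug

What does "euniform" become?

ormunif

What's happening: delete the first character, then move the last 3 characters to the front (rotate right by 3).
Applying both steps to "euniform": "uniform", then "ormunif".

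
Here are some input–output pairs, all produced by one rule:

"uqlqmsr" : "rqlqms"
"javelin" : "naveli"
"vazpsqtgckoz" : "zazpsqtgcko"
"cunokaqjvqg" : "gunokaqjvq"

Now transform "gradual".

Each output is the input with this applied: delete the first character, then move the last character to the front.
On "gradual": the first step gives "radual", and the second then gives "lradua".

lradua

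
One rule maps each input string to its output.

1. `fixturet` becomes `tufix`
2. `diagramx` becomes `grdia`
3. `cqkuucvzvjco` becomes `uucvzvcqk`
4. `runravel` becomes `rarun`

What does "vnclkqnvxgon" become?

Each output is the input with this applied: delete the last 3 characters, then move the first 3 characters to the end (rotate left by 3).
Applying both steps to "vnclkqnvxgon": "vnclkqnvx", then "lkqnvxvnc".

lkqnvxvnc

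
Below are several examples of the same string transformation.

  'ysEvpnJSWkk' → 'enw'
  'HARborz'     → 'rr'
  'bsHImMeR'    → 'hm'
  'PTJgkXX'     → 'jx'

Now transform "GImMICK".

Looking at the pairs, the operation is to keep one character in every 3, starting at position 3 (positions 3rd, 6th, 9th, ...), then convert every letter to lowercase.
Working it through for "GImMICK": intermediate "mC", final "mc".

mc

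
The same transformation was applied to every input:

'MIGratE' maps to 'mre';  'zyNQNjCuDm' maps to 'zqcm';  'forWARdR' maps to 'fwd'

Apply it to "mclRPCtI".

In each case the input is transformed by: keep one character in every 3, starting at position 1 (positions 1st, 4th, 7th, ...), then convert every letter to lowercase.
Applying both steps to "mclRPCtI": "mRt", then "mrt".

mrt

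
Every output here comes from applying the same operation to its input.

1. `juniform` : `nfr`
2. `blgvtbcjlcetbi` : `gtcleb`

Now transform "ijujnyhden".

unhe

In each case the input is transformed by: keep every other character starting from the first (positions 1st, 3rd, 5th, ...), then delete the first character.
Working it through for "ijujnyhden": intermediate "iunhe", final "unhe".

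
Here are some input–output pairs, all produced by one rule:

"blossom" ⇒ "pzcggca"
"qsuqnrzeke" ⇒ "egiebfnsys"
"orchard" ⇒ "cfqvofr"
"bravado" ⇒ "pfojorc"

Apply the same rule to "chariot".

qvofwch

The pattern: shift every letter 12 places backward in the alphabet (wrapping around).
So "chariot" becomes "qvofwch".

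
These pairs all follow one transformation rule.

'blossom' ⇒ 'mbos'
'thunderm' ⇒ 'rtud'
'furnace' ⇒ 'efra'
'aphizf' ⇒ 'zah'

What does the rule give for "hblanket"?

The rule is to keep every other character starting from the first (positions 1st, 3rd, 5th, ...), then move the last character to the front.
Applying both steps to "hblanket": "hlne", then "ehln".
(Check on "furnace": → "frae" → "efra" ✓)

ehln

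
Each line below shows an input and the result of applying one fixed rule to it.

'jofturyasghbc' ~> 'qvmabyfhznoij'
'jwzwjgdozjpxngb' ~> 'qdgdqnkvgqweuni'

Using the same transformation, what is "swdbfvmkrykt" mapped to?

zdkimctryfra

Rule — shift every letter 7 places forward in the alphabet (wrapping around).
For "swdbfvmkrykt" the result is "zdkimctryfra".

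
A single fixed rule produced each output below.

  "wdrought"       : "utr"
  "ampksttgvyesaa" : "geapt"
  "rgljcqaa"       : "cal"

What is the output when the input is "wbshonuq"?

Rule — swap the front and back halves of the string, then keep one character in every 3, starting at position 1 (positions 1st, 4th, 7th, ...).
Working it through for "wbshonuq": intermediate "onuqwbsh", final "oqs".

oqs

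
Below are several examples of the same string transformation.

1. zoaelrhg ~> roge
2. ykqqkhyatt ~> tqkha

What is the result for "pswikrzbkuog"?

Rule — keep every other character starting from the second (positions 2nd, 4th, 6th, ...), then sort the characters into reverse alphabetical order.
Working it through for "pswikrzbkuog": intermediate "sirbug", final "usrigb".

usrigb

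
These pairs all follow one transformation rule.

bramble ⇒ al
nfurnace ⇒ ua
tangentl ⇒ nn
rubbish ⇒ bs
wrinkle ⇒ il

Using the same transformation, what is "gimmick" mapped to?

Looking at the pairs, the operation is to keep one character in every 3, starting at position 3 (positions 3rd, 6th, 9th, ...).
"gimmick" → "mc".

mc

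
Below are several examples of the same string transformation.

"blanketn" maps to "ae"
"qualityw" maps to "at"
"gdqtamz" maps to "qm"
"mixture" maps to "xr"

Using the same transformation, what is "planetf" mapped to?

at

In each case the input is transformed by: keep one character in every 3, starting at position 3 (positions 3rd, 6th, 9th, ...).
Doing the same to "planetf": "at".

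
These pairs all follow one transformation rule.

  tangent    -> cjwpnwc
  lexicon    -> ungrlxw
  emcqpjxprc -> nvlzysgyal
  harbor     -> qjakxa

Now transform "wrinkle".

farwtun

Each output is the input with this applied: shift every letter 9 places forward in the alphabet (wrapping around).
"wrinkle" → "farwtun".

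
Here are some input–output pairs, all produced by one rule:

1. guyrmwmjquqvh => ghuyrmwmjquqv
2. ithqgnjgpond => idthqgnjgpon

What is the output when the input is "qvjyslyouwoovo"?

The pattern: swap the first and last characters, then move the last character to the front.
Applying both steps to "qvjyslyouwoovo": "ovjyslyouwoovq", then "qovjyslyouwoov".
(Check on "ithqgnjgpond": → "dthqgnjgponi" → "idthqgnjgpon" ✓)

qovjyslyouwoov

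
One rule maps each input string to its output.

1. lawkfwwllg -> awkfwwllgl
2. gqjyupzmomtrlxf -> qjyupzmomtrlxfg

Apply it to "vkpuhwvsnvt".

Rule — move the first character to the end.
"vkpuhwvsnvt" → "kpuhwvsnvtv".

kpuhwvsnvtv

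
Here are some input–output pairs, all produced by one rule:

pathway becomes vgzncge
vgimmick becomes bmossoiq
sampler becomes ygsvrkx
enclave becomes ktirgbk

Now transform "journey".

puaxtke

In each case the input is transformed by: shift every letter 6 places forward in the alphabet (wrapping around).
So "journey" becomes "puaxtke".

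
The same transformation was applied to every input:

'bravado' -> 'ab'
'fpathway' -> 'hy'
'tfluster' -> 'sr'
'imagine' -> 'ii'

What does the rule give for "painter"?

tp

Looking at the pairs, the operation is to move the first 2 characters to the end (rotate left by 2), then keep one character in every 3, starting at position 3 (positions 3rd, 6th, 9th, ...).
On "painter": the first step gives "interpa", and the second then gives "tp".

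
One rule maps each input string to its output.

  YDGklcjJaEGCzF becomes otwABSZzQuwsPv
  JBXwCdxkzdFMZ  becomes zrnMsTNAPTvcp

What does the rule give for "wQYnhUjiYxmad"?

MgoDXkZYoNCQT

The transformation: shift every letter 10 places backward in the alphabet (wrapping around), then flip the case of every letter.
Applying both steps to "wQYnhUjiYxmad": "mGOdxKzyOncqt", then "MgoDXkZYoNCQT".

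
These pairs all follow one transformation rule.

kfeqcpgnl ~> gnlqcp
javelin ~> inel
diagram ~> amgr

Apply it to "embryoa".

oary

Looking at the pairs, the operation is to delete the first 3 characters, then swap the front and back halves of the string.
Working it through for "embryoa": intermediate "ryoa", final "oary".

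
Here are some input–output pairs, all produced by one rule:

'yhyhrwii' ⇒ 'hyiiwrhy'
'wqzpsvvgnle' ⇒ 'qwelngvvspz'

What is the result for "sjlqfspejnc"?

What's happening: reverse the string, then move the last 2 characters to the front (rotate right by 2).
On "sjlqfspejnc": the first step gives "cnjepsfqljs", and the second then gives "jscnjepsfql".

jscnjepsfql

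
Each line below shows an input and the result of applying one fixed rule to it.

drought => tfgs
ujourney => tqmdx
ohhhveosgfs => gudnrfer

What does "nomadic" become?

Rule — shift every letter 1 place backward in the alphabet (wrapping around), then delete the first 3 characters.
"nomadic" → "mnlzchb" → "zchb".

zchb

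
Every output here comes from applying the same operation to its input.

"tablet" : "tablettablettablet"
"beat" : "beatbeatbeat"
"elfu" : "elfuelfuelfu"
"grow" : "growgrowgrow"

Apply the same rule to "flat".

flatflatflat

In each case the input is transformed by: write the whole string 3 times in a row.
So "flat" becomes "flatflatflat".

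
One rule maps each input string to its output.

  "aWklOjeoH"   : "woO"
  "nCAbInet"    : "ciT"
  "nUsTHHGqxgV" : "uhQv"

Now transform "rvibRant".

VrT

Rule — keep one character in every 3, starting at position 2 (positions 2nd, 5th, 8th, ...), then flip the case of every letter.
Applying both steps to "rvibRant": "vRt", then "VrT".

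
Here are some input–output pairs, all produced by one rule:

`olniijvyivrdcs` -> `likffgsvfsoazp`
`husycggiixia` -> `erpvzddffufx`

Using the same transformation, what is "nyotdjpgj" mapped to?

The pattern: shift every letter 3 places backward in the alphabet (wrapping around).
For "nyotdjpgj" the result is "kvlqagmdg".

kvlqagmdg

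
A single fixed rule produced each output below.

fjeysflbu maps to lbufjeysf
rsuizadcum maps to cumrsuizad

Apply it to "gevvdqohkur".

What's happening: move the last 3 characters to the front (rotate right by 3).
Doing the same to "gevvdqohkur": "kurgevvdqoh".

kurgevvdqoh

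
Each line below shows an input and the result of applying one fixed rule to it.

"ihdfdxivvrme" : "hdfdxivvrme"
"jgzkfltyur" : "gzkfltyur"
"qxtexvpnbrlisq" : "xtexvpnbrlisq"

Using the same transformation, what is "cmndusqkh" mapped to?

mndusqkh

The transformation: delete the first character.
On "cmndusqkh" that produces "mndusqkh".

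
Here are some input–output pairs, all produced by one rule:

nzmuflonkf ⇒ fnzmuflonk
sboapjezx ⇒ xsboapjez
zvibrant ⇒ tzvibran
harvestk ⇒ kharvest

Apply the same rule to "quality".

What's happening: move the last character to the front.
Applying that to "quality" gives "yqualit".

yqualit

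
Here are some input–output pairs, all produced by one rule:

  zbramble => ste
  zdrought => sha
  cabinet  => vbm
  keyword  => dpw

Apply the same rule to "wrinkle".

pgx

What's happening: shift every letter 7 places backward in the alphabet (wrapping around), then keep one character in every 3, starting at position 1 (positions 1st, 4th, 7th, ...).
For "wrinkle", step one produces "pkbgdex"; step two turns that into "pgx".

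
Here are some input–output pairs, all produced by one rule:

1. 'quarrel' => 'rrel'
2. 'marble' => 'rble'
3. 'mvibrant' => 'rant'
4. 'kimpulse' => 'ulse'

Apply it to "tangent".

gent

The pattern: keep only the last 4 characters.
Applying that to "tangent" gives "gent".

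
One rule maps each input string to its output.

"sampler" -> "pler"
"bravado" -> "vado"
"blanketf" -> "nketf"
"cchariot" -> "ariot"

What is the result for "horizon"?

izon

The rule is to delete the first 3 characters.
For "horizon" the result is "izon".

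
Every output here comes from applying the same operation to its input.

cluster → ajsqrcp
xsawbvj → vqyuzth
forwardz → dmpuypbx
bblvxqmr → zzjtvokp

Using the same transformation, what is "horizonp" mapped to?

Each output is the input with this applied: shift every letter 2 places backward in the alphabet (wrapping around).
So "horizonp" becomes "fmpgxmln".

fmpgxmln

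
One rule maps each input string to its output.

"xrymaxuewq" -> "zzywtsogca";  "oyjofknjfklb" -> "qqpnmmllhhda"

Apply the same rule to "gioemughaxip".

zwrqokkjiigc

Rule — shift every letter 2 places forward in the alphabet (wrapping around), then sort the characters into reverse alphabetical order.
"gioemughaxip" → "ikqgowijczkr" → "zwrqokkjiigc".
(Check on "oyjofknjfklb": → "qalqhmplhmnd" → "qqpnmmllhhda" ✓)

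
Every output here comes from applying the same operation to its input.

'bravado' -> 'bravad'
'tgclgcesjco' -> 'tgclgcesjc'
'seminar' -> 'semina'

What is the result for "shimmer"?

Each output is the input with this applied: delete the last character.
Doing the same to "shimmer": "shimme".

shimme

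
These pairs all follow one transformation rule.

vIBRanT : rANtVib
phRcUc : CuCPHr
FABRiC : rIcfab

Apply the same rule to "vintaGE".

TAgeVIN

Each output is the input with this applied: flip the case of every letter, then move the first 3 characters to the end (rotate left by 3).
On "vintaGE": the first step gives "VINTAge", and the second then gives "TAgeVIN".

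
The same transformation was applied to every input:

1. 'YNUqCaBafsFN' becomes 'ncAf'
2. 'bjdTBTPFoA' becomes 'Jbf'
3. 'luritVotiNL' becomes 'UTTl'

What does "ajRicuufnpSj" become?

JCFs

What's happening: keep one character in every 3, starting at position 2 (positions 2nd, 5th, 8th, ...), then flip the case of every letter.
Applying both steps to "ajRicuufnpSj": "jcfS", then "JCFs".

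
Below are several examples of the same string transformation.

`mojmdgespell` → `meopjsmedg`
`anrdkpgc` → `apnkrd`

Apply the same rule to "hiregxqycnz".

Looking at the pairs, the operation is to delete the last 2 characters, then take characters alternately from the front and the back (1st, last, 2nd, 2nd-last, ...).
Applying both steps to "hiregxqycnz": "hiregxqyc", then "hciyrqexg".

hciyrqexg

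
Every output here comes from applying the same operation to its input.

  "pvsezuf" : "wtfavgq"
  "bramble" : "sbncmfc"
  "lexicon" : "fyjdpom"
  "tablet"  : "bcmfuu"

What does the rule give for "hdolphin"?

Rule — shift every letter 1 place forward in the alphabet (wrapping around), then move the first character to the end.
For "hdolphin" the result is "epmqijoi".

epmqijoi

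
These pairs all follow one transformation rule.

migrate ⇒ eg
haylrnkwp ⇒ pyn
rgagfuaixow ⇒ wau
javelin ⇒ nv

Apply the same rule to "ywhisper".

rh

The pattern: move the last 3 characters to the front (rotate right by 3), then keep one character in every 3, starting at position 3 (positions 3rd, 6th, 9th, ...).
On "ywhisper": the first step gives "perywhis", and the second then gives "rh".
(Check on "javelin": → "linjave" → "nv" ✓)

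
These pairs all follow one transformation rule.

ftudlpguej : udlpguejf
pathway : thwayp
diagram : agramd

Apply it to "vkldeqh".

What's happening: move the first character to the end, then delete the first character.
Applying that to "vkldeqh" gives "ldeqhv".

ldeqhv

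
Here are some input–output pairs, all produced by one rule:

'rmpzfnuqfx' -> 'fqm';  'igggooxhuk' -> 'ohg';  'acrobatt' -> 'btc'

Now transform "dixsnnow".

Rule — keep one character in every 3, starting at position 2 (positions 2nd, 5th, 8th, ...), then move the first character to the end.
Applying that to "dixsnnow" gives "nwi".

nwi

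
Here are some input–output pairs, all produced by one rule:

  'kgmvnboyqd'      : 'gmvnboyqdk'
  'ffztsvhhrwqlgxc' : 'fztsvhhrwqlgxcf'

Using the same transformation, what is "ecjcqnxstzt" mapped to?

cjcqnxstzte

Rule — move the first character to the end.
For "ecjcqnxstzt" the result is "cjcqnxstzte".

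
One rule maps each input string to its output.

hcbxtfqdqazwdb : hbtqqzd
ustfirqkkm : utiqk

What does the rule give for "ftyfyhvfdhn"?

The pattern: keep every other character starting from the first (positions 1st, 3rd, 5th, ...).
So "ftyfyhvfdhn" becomes "fyyvdn".

fyyvdn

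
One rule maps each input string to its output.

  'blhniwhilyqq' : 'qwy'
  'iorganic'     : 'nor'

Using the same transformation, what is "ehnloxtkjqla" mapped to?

qtx

The rule is to sort the characters into alphabetical order, then keep only the last 3 characters.
On "ehnloxtkjqla": the first step gives "aehjkllnoqtx", and the second then gives "qtx".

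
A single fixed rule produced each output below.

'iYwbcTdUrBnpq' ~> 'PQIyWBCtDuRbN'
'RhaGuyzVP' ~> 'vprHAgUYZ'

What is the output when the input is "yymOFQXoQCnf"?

NFYYMofqxOqc

What's happening: move the last 2 characters to the front (rotate right by 2), then flip the case of every letter.
Starting from "yymOFQXoQCnf": after the first operation, "nfyymOFQXoQC"; after the second, "NFYYMofqxOqc".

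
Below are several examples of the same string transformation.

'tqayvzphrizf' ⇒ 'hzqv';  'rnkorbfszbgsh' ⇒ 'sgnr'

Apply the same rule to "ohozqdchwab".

What's happening: keep one character in every 3, starting at position 2 (positions 2nd, 5th, 8th, ...), then move the last 2 characters to the front (rotate right by 2).
For "ohozqdchwab", step one produces "hqhb"; step two turns that into "hbhq".

hbhq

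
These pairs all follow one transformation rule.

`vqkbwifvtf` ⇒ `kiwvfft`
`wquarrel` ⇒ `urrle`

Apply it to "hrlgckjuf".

lkcujf

The transformation: swap each adjacent pair of characters (1↔2, 3↔4, ...), then delete the first 3 characters.
Working it through for "hrlgckjuf": intermediate "rhglkcujf", final "lkcujf".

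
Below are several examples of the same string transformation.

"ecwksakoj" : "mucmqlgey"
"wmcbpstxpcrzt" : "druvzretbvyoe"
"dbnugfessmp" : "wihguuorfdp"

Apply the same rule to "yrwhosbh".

jqudjaty

Rule — move the first 3 characters to the end (rotate left by 3), then shift every letter 2 places forward in the alphabet (wrapping around).
"yrwhosbh" → "jqudjaty".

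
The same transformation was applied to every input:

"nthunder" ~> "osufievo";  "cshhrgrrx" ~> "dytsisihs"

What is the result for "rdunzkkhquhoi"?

In each case the input is transformed by: take characters alternately from the front and the back (1st, last, 2nd, 2nd-last, ...), then shift every letter 1 place forward in the alphabet (wrapping around).
On "rdunzkkhquhoi": the first step gives "ridouhnuzqkhk", and the second then gives "sjepviovarlil".

sjepviovarlil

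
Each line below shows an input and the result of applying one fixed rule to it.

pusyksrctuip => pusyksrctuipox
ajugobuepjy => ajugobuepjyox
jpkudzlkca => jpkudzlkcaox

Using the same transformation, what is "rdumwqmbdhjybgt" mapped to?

rdumwqmbdhjybgtox

What's happening: append "ox".
Applying that to "rdumwqmbdhjybgt" gives "rdumwqmbdhjybgtox".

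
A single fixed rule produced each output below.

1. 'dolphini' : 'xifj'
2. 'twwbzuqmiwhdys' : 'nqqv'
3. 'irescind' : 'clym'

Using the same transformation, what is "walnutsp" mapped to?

qufh

The pattern: shift every letter 6 places backward in the alphabet (wrapping around), then keep only the first 4 characters.
"walnutsp" → "qufhonmj" → "qufh".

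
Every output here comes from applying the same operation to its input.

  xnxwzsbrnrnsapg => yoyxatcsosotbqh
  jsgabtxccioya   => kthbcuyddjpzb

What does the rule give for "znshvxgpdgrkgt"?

aotiwyhqehslhu

Each output is the input with this applied: shift every letter 1 place forward in the alphabet (wrapping around).
For "znshvxgpdgrkgt" the result is "aotiwyhqehslhu".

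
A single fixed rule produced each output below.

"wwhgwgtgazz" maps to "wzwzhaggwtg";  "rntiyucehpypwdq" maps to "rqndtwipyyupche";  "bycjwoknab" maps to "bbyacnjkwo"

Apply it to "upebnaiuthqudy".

uypdeubqnhatiu

The pattern: take characters alternately from the front and the back (1st, last, 2nd, 2nd-last, ...).
For "upebnaiuthqudy" the result is "uypdeubqnhatiu".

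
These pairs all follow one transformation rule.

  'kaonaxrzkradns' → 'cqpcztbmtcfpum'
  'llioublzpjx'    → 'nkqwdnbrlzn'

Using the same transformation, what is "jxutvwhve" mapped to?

Looking at the pairs, the operation is to shift every letter 2 places forward in the alphabet (wrapping around), then move the first character to the end.
For "jxutvwhve", step one produces "lzwvxyjxg"; step two turns that into "zwvxyjxgl".

zwvxyjxgl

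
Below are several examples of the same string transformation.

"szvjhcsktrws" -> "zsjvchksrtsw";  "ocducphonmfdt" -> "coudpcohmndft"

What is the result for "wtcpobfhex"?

The transformation: swap each adjacent pair of characters (1↔2, 3↔4, ...).
"wtcpobfhex" → "twpcbohfxe".

twpcbohfxe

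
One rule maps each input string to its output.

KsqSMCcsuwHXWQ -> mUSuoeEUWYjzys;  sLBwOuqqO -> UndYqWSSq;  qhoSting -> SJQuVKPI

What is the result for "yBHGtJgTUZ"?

What's happening: shift every letter 2 places forward in the alphabet (wrapping around), then flip the case of every letter.
On "yBHGtJgTUZ": the first step gives "aDJIvLiVWB", and the second then gives "AdjiVlIvwb".

AdjiVlIvwb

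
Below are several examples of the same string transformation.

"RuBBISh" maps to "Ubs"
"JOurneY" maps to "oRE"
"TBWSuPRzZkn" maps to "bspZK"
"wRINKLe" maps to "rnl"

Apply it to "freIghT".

RiH

Rule — flip the case of every letter, then keep every other character starting from the second (positions 2nd, 4th, 6th, ...).
For "freIghT", step one produces "FREiGHt"; step two turns that into "RiH".
(Check on "JOurneY": → "joURNEy" → "oRE" ✓)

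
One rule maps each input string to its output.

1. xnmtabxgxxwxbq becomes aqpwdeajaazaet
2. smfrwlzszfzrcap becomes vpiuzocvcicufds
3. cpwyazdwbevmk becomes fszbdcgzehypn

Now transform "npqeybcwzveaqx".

Each output is the input with this applied: shift every letter 3 places forward in the alphabet (wrapping around).
For "npqeybcwzveaqx" the result is "qsthbefzcyhdta".

qsthbefzcyhdta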